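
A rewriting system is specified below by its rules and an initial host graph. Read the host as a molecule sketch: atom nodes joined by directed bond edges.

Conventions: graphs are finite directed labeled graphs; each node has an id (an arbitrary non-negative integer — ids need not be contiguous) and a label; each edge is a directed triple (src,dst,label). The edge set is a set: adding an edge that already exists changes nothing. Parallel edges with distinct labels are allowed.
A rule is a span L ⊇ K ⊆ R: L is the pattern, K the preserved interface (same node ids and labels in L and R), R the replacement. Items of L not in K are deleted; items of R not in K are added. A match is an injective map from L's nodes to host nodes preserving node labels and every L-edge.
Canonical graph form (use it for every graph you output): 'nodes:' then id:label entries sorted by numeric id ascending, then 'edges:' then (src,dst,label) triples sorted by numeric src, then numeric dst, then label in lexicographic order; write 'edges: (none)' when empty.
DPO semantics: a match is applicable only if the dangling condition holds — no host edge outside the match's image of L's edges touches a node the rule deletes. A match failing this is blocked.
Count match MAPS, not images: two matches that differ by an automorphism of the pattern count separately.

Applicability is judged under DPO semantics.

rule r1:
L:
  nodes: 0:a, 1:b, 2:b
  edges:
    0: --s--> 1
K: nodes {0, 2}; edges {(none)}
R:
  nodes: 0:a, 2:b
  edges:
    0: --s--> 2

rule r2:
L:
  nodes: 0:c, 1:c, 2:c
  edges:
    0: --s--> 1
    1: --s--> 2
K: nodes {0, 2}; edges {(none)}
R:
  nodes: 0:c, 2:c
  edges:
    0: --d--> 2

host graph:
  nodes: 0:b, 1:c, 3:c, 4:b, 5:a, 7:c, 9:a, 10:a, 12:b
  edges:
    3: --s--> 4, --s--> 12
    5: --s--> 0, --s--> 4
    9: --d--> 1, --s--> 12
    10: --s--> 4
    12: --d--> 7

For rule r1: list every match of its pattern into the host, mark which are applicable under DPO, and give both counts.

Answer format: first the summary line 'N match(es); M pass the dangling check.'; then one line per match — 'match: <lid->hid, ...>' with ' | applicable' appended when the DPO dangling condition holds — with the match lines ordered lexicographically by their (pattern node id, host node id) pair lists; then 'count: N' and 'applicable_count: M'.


8 match(es); 2 pass the dangling check.
match: 0->5, 1->0, 2->4 | applicable
match: 0->5, 1->0, 2->12 | applicable
match: 0->5, 1->4, 2->0
match: 0->5, 1->4, 2->12
match: 0->9, 1->12, 2->0
match: 0->9, 1->12, 2->4
match: 0->10, 1->4, 2->0
match: 0->10, 1->4, 2->12
count: 8
applicable_count: 2


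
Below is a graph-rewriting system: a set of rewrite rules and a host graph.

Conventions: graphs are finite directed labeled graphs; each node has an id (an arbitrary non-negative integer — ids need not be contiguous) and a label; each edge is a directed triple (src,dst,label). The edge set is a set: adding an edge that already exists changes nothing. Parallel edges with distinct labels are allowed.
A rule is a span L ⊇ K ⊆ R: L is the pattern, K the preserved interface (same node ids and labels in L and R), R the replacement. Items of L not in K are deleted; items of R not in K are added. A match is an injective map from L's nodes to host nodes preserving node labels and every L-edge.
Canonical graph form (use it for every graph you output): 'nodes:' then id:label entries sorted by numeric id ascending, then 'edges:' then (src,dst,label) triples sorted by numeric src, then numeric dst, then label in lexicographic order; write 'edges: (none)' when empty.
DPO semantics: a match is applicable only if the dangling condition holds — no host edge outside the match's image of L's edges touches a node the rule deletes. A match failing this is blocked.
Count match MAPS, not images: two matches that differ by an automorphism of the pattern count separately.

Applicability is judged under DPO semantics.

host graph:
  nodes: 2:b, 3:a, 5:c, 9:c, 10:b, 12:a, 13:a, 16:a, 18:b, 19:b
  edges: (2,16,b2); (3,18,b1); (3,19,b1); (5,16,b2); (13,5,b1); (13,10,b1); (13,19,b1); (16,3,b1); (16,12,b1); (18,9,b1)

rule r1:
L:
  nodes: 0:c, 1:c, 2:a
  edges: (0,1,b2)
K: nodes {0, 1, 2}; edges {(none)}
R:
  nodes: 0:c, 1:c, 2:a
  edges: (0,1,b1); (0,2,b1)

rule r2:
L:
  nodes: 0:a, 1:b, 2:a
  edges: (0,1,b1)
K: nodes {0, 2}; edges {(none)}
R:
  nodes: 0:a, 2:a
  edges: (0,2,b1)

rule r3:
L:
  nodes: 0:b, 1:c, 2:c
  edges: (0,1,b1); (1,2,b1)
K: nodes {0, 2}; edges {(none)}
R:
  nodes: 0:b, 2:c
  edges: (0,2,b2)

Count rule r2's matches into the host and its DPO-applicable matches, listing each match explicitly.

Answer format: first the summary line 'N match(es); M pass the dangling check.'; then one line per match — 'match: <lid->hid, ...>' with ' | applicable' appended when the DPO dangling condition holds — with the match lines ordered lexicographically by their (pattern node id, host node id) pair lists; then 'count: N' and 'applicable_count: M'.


12 match(es); 3 pass the dangling check.
match: 0->3, 1->18, 2->12
match: 0->3, 1->18, 2->13
match: 0->3, 1->18, 2->16
match: 0->3, 1->19, 2->12
match: 0->3, 1->19, 2->13
match: 0->3, 1->19, 2->16
match: 0->13, 1->10, 2->3 | applicable
match: 0->13, 1->10, 2->12 | applicable
match: 0->13, 1->10, 2->16 | applicable
match: 0->13, 1->19, 2->3
match: 0->13, 1->19, 2->12
match: 0->13, 1->19, 2->16
count: 12
applicable_count: 3


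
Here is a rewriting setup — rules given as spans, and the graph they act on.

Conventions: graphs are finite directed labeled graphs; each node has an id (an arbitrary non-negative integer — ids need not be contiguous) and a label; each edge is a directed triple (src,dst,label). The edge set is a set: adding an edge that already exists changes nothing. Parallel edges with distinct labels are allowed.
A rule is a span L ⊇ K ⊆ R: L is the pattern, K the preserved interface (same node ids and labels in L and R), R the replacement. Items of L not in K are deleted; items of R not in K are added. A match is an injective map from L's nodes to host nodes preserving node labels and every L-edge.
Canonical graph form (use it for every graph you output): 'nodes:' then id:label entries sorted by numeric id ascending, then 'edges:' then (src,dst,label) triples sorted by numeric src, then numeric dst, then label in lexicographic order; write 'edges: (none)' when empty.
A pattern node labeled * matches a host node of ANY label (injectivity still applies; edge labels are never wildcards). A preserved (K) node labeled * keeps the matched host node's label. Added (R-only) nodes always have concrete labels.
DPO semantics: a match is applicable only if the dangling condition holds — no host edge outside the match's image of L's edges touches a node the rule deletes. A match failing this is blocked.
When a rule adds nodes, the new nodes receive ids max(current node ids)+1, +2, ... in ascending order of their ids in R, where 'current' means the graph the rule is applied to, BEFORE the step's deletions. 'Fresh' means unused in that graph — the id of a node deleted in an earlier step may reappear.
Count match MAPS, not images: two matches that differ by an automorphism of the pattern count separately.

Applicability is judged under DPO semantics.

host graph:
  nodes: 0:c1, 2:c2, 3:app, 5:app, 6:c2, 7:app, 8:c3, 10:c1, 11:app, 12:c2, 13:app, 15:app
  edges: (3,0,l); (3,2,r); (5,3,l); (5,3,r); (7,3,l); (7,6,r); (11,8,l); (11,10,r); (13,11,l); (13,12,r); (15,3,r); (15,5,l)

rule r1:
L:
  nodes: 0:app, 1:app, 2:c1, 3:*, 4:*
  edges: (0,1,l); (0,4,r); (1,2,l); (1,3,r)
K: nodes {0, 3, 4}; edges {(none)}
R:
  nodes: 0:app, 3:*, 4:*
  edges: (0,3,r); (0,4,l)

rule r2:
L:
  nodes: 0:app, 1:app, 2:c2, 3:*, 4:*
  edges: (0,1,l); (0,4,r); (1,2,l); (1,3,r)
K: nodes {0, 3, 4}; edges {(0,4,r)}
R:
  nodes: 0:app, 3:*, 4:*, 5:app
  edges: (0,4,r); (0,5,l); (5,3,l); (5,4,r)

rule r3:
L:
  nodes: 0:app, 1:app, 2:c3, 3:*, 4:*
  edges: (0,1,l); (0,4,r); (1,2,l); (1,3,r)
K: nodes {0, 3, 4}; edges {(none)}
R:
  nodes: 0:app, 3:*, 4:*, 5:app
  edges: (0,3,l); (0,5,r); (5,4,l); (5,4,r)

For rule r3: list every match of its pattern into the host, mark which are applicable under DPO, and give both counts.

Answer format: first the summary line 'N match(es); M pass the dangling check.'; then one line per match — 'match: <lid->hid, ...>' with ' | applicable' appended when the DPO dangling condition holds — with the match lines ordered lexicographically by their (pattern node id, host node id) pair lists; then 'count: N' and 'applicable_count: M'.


1 match(es); 1 pass the dangling check.
match: 0->13, 1->11, 2->8, 3->10, 4->12 | applicable
count: 1
applicable_count: 1


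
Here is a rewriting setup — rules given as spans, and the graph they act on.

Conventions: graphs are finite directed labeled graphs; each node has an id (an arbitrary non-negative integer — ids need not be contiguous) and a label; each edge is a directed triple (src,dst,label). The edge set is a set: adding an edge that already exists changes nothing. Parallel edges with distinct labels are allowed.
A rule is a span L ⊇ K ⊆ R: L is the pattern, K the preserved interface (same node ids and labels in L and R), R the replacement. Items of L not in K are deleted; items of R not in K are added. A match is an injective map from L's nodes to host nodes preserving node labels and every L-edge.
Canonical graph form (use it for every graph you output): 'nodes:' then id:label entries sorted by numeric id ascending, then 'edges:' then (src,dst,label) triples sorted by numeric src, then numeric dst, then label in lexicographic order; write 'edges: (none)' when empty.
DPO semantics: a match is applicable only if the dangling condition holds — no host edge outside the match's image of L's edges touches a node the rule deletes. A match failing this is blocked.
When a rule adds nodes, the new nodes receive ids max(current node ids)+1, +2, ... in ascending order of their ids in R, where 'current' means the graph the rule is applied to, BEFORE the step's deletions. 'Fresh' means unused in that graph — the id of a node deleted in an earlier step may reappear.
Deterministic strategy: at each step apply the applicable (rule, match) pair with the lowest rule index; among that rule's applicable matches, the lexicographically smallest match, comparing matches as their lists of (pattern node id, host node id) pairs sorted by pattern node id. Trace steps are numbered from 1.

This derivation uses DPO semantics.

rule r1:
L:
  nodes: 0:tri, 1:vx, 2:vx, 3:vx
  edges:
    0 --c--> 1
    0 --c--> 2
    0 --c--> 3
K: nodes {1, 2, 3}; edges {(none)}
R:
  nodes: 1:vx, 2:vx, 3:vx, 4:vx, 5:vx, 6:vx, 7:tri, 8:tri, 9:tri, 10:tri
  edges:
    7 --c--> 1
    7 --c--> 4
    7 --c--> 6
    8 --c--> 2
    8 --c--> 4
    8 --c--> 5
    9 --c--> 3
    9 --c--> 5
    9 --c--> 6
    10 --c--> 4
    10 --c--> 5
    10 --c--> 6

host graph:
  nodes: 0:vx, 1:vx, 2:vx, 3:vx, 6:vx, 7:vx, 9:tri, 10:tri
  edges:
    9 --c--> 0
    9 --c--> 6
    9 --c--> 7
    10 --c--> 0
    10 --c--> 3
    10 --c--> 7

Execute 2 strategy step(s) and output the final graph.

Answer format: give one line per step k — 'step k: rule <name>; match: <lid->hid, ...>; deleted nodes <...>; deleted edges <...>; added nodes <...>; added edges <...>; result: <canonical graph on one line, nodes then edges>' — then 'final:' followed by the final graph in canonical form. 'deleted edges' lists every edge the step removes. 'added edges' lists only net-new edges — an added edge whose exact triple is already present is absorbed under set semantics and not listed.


step 1: rule r1; match: 0->9, 1->0, 2->6, 3->7; deleted nodes 9; deleted edges (9,0,c); (9,6,c); (9,7,c); added nodes 11, 12, 13, 14, 15, 16, 17; added edges (14,0,c); (14,11,c); (14,13,c); (15,6,c); (15,11,c); (15,12,c); (16,7,c); (16,12,c); (16,13,c); (17,11,c); (17,12,c); (17,13,c); result: nodes: 0:vx, 1:vx, 2:vx, 3:vx, 6:vx, 7:vx, 10:tri, 11:vx, 12:vx, 13:vx, 14:tri, 15:tri, 16:tri, 17:tri edges: (10,0,c); (10,3,c); (10,7,c); (14,0,c); (14,11,c); (14,13,c); (15,6,c); (15,11,c); (15,12,c); (16,7,c); (16,12,c); (16,13,c); (17,11,c); (17,12,c); (17,13,c)
step 2: rule r1; match: 0->10, 1->0, 2->3, 3->7; deleted nodes 10; deleted edges (10,0,c); (10,3,c); (10,7,c); added nodes 18, 19, 20, 21, 22, 23, 24; added edges (21,0,c); (21,18,c); (21,20,c); (22,3,c); (22,18,c); (22,19,c); (23,7,c); (23,19,c); (23,20,c); (24,18,c); (24,19,c); (24,20,c); result: nodes: 0:vx, 1:vx, 2:vx, 3:vx, 6:vx, 7:vx, 11:vx, 12:vx, 13:vx, 14:tri, 15:tri, 16:tri, 17:tri, 18:vx, 19:vx, 20:vx, 21:tri, 22:tri, 23:tri, 24:tri edges: (14,0,c); (14,11,c); (14,13,c); (15,6,c); (15,11,c); (15,12,c); (16,7,c); (16,12,c); (16,13,c); (17,11,c); (17,12,c); (17,13,c); (21,0,c); (21,18,c); (21,20,c); (22,3,c); (22,18,c); (22,19,c); (23,7,c); (23,19,c); (23,20,c); (24,18,c); (24,19,c); (24,20,c)
final:
nodes: 0:vx, 1:vx, 2:vx, 3:vx, 6:vx, 7:vx, 11:vx, 12:vx, 13:vx, 14:tri, 15:tri, 16:tri, 17:tri, 18:vx, 19:vx, 20:vx, 21:tri, 22:tri, 23:tri, 24:tri
edges: (14,0,c); (14,11,c); (14,13,c); (15,6,c); (15,11,c); (15,12,c); (16,7,c); (16,12,c); (16,13,c); (17,11,c); (17,12,c); (17,13,c); (21,0,c); (21,18,c); (21,20,c); (22,3,c); (22,18,c); (22,19,c); (23,7,c); (23,19,c); (23,20,c); (24,18,c); (24,19,c); (24,20,c)


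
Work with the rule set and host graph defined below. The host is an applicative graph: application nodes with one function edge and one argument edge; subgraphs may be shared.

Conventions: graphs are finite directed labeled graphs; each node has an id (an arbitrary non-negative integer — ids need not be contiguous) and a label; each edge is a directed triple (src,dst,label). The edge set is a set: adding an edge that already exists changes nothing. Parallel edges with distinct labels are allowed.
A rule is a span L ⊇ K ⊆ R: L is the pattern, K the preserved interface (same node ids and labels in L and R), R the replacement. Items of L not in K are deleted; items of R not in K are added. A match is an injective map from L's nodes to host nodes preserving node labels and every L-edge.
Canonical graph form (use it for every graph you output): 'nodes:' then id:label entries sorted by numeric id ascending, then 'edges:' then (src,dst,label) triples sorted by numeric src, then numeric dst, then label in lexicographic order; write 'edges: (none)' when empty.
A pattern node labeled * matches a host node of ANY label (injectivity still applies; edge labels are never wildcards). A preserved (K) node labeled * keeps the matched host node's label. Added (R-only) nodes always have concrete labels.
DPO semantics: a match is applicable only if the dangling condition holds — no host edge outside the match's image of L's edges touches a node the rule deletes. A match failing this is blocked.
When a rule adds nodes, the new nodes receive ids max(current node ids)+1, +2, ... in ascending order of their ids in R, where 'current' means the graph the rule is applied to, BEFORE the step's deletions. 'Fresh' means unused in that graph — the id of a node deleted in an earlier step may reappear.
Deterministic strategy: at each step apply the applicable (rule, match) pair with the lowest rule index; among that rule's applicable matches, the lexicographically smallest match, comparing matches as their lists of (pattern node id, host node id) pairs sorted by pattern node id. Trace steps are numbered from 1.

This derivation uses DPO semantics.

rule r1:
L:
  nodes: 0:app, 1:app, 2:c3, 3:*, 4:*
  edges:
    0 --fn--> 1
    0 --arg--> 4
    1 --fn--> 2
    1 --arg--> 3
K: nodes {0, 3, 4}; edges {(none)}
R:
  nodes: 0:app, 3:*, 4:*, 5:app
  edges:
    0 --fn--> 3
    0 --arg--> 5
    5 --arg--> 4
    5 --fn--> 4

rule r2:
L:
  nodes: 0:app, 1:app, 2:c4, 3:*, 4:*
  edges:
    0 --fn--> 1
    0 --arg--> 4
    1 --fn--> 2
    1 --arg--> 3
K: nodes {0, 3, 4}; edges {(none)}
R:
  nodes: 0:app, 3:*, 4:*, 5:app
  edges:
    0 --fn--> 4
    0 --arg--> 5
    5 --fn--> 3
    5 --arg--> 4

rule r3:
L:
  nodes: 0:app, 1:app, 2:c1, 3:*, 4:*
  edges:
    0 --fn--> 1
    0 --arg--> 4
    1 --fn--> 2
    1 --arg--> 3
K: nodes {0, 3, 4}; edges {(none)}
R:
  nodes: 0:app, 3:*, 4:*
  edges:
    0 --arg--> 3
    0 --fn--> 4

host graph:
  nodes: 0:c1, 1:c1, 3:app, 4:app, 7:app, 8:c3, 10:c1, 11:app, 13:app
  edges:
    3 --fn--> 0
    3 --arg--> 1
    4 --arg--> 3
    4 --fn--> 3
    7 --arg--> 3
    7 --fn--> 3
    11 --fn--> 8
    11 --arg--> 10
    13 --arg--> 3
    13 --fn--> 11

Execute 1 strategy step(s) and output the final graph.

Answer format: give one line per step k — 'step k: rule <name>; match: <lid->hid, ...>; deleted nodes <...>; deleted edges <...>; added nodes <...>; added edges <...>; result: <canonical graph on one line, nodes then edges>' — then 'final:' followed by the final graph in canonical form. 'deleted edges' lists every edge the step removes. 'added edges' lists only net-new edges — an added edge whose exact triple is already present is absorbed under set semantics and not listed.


step 1: rule r1; match: 0->13, 1->11, 2->8, 3->10, 4->3; deleted nodes 8, 11; deleted edges (11,8,fn); (11,10,arg); (13,3,arg); (13,11,fn); added nodes 14; added edges (13,10,fn); (13,14,arg); (14,3,arg); (14,3,fn); result: nodes: 0:c1, 1:c1, 3:app, 4:app, 7:app, 10:c1, 13:app, 14:app edges: (3,0,fn); (3,1,arg); (4,3,arg); (4,3,fn); (7,3,arg); (7,3,fn); (13,10,fn); (13,14,arg); (14,3,arg); (14,3,fn)
final:
nodes: 0:c1, 1:c1, 3:app, 4:app, 7:app, 10:c1, 13:app, 14:app
edges: (3,0,fn); (3,1,arg); (4,3,arg); (4,3,fn); (7,3,arg); (7,3,fn); (13,10,fn); (13,14,arg); (14,3,arg); (14,3,fn)


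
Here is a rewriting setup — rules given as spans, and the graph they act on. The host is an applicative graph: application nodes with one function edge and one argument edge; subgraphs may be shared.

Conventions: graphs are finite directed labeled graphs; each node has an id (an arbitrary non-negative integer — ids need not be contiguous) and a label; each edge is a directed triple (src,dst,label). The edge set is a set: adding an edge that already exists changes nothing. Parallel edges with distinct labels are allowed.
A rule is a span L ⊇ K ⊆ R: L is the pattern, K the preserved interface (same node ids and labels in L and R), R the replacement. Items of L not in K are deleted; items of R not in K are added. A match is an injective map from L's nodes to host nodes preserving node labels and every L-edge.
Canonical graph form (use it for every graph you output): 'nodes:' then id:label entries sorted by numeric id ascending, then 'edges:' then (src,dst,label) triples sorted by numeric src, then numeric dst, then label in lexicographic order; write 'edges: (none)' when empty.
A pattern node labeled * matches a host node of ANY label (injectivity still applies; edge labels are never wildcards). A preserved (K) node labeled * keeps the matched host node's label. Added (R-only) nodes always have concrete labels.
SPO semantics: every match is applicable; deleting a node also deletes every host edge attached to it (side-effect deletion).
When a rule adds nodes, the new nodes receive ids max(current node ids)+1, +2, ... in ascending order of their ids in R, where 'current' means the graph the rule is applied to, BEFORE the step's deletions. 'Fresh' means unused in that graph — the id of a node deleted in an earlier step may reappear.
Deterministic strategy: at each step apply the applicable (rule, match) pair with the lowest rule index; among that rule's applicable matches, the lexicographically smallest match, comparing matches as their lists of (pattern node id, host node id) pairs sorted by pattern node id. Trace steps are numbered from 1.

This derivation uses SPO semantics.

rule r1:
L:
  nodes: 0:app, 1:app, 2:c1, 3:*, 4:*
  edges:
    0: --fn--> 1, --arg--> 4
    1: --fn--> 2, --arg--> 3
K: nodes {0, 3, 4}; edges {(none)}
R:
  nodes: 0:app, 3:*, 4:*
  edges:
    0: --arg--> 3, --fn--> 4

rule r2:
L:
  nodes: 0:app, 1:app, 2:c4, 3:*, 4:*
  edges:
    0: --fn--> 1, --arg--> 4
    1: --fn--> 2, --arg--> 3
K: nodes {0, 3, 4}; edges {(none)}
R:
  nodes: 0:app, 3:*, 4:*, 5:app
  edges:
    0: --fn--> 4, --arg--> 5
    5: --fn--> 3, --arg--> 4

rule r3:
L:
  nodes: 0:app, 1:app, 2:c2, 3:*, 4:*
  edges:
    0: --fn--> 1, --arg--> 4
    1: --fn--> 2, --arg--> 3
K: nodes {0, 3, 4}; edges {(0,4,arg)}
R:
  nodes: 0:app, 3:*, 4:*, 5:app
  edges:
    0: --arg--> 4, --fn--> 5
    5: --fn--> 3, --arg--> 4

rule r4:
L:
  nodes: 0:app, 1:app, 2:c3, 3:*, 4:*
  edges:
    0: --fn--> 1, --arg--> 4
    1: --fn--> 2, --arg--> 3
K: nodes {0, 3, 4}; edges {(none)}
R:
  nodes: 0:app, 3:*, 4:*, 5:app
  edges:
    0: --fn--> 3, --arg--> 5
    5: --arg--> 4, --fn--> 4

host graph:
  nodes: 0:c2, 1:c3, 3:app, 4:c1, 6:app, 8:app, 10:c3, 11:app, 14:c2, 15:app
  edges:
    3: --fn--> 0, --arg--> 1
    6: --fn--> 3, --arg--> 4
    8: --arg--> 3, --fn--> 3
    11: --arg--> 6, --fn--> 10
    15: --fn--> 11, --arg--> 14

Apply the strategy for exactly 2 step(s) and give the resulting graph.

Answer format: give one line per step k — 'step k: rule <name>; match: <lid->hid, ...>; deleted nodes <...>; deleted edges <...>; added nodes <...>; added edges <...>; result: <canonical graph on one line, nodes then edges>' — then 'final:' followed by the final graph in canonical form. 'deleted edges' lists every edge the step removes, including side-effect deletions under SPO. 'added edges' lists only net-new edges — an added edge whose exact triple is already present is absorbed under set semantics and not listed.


step 1: rule r3; match: 0->6, 1->3, 2->0, 3->1, 4->4; deleted nodes 0, 3; deleted edges (3,0,fn); (3,1,arg); (6,3,fn); (8,3,arg); (8,3,fn); added nodes 16; added edges (6,16,fn); (16,1,fn); (16,4,arg); result: nodes: 1:c3, 4:c1, 6:app, 8:app, 10:c3, 11:app, 14:c2, 15:app, 16:app edges: (6,4,arg); (6,16,fn); (11,6,arg); (11,10,fn); (15,11,fn); (15,14,arg); (16,1,fn); (16,4,arg)
step 2: rule r4; match: 0->15, 1->11, 2->10, 3->6, 4->14; deleted nodes 10, 11; deleted edges (11,6,arg); (11,10,fn); (15,11,fn); (15,14,arg); added nodes 17; added edges (15,6,fn); (15,17,arg); (17,14,arg); (17,14,fn); result: nodes: 1:c3, 4:c1, 6:app, 8:app, 14:c2, 15:app, 16:app, 17:app edges: (6,4,arg); (6,16,fn); (15,6,fn); (15,17,arg); (16,1,fn); (16,4,arg); (17,14,arg); (17,14,fn)
final:
nodes: 1:c3, 4:c1, 6:app, 8:app, 14:c2, 15:app, 16:app, 17:app
edges: (6,4,arg); (6,16,fn); (15,6,fn); (15,17,arg); (16,1,fn); (16,4,arg); (17,14,arg); (17,14,fn)


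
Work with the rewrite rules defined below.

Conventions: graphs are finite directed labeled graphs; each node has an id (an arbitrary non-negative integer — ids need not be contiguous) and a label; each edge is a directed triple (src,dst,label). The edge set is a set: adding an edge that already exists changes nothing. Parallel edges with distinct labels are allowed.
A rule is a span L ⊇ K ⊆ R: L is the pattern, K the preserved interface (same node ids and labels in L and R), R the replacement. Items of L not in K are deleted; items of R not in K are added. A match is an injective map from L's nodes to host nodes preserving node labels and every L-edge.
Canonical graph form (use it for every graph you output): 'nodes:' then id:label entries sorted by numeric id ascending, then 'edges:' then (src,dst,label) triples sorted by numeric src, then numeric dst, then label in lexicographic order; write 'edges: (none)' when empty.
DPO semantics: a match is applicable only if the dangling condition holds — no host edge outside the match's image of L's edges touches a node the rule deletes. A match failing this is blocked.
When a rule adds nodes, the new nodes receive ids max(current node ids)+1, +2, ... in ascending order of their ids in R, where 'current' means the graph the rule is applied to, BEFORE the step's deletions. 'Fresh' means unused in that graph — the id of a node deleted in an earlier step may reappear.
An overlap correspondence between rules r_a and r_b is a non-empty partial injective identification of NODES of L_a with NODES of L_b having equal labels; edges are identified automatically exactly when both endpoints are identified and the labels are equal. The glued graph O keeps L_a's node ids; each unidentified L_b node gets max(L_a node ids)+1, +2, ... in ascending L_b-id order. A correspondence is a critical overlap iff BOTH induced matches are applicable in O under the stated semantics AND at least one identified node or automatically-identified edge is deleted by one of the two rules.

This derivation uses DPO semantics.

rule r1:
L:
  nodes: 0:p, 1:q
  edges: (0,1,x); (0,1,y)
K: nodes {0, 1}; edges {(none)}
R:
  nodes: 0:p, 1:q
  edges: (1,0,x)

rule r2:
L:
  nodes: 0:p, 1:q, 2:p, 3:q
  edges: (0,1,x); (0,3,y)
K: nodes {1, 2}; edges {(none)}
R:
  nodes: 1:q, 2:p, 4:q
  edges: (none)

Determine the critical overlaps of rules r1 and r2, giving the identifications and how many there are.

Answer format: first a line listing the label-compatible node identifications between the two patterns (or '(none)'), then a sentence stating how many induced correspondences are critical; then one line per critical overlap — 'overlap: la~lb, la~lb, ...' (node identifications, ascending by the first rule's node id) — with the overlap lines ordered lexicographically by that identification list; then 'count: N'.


label-compatible node identifications between L(r1) and L(r2): 0~0, 0~2, 1~1, 1~3
0 of the induced correspondences are critical overlaps of r1 and r2.
count: 0


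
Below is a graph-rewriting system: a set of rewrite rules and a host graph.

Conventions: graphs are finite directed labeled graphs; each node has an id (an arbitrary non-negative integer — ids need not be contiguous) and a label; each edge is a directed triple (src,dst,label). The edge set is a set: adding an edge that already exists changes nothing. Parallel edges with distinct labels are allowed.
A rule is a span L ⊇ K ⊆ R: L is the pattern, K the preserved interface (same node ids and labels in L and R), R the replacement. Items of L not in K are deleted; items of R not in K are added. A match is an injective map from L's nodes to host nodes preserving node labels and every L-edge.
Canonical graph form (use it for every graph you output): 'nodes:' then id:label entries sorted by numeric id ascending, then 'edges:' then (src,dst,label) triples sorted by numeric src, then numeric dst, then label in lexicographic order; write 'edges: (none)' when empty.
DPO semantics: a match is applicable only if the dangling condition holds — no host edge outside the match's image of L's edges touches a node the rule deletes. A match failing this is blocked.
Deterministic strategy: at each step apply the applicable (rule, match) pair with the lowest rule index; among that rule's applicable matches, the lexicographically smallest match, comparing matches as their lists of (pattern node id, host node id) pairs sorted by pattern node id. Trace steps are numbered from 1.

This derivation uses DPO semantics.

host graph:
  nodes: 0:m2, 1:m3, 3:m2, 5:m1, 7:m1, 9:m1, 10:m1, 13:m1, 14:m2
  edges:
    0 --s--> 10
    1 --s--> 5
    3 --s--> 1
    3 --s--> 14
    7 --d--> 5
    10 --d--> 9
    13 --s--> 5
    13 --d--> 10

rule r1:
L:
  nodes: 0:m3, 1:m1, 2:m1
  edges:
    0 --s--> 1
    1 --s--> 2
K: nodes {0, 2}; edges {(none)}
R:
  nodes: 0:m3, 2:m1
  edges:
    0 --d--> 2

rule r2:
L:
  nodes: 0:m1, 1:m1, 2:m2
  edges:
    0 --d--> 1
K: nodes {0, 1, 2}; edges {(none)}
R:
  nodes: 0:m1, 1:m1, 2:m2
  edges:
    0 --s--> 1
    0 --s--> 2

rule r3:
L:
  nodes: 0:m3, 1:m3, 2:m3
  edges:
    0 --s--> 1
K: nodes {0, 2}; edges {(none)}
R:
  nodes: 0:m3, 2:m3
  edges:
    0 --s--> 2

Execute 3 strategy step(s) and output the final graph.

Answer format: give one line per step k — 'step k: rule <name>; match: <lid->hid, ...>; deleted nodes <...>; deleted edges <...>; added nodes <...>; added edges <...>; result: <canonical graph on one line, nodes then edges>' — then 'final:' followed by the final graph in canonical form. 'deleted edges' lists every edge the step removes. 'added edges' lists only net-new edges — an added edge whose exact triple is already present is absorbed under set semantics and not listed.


step 1: rule r2; match: 0->7, 1->5, 2->0; deleted nodes (none); deleted edges (7,5,d); added nodes (none); added edges (7,0,s); (7,5,s); result: nodes: 0:m2, 1:m3, 3:m2, 5:m1, 7:m1, 9:m1, 10:m1, 13:m1, 14:m2 edges: (0,10,s); (1,5,s); (3,1,s); (3,14,s); (7,0,s); (7,5,s); (10,9,d); (13,5,s); (13,10,d)
step 2: rule r2; match: 0->10, 1->9, 2->0; deleted nodes (none); deleted edges (10,9,d); added nodes (none); added edges (10,0,s); (10,9,s); result: nodes: 0:m2, 1:m3, 3:m2, 5:m1, 7:m1, 9:m1, 10:m1, 13:m1, 14:m2 edges: (0,10,s); (1,5,s); (3,1,s); (3,14,s); (7,0,s); (7,5,s); (10,0,s); (10,9,s); (13,5,s); (13,10,d)
step 3: rule r2; match: 0->13, 1->10, 2->0; deleted nodes (none); deleted edges (13,10,d); added nodes (none); added edges (13,0,s); (13,10,s); result: nodes: 0:m2, 1:m3, 3:m2, 5:m1, 7:m1, 9:m1, 10:m1, 13:m1, 14:m2 edges: (0,10,s); (1,5,s); (3,1,s); (3,14,s); (7,0,s); (7,5,s); (10,0,s); (10,9,s); (13,0,s); (13,5,s); (13,10,s)
final:
nodes: 0:m2, 1:m3, 3:m2, 5:m1, 7:m1, 9:m1, 10:m1, 13:m1, 14:m2
edges: (0,10,s); (1,5,s); (3,1,s); (3,14,s); (7,0,s); (7,5,s); (10,0,s); (10,9,s); (13,0,s); (13,5,s); (13,10,s)


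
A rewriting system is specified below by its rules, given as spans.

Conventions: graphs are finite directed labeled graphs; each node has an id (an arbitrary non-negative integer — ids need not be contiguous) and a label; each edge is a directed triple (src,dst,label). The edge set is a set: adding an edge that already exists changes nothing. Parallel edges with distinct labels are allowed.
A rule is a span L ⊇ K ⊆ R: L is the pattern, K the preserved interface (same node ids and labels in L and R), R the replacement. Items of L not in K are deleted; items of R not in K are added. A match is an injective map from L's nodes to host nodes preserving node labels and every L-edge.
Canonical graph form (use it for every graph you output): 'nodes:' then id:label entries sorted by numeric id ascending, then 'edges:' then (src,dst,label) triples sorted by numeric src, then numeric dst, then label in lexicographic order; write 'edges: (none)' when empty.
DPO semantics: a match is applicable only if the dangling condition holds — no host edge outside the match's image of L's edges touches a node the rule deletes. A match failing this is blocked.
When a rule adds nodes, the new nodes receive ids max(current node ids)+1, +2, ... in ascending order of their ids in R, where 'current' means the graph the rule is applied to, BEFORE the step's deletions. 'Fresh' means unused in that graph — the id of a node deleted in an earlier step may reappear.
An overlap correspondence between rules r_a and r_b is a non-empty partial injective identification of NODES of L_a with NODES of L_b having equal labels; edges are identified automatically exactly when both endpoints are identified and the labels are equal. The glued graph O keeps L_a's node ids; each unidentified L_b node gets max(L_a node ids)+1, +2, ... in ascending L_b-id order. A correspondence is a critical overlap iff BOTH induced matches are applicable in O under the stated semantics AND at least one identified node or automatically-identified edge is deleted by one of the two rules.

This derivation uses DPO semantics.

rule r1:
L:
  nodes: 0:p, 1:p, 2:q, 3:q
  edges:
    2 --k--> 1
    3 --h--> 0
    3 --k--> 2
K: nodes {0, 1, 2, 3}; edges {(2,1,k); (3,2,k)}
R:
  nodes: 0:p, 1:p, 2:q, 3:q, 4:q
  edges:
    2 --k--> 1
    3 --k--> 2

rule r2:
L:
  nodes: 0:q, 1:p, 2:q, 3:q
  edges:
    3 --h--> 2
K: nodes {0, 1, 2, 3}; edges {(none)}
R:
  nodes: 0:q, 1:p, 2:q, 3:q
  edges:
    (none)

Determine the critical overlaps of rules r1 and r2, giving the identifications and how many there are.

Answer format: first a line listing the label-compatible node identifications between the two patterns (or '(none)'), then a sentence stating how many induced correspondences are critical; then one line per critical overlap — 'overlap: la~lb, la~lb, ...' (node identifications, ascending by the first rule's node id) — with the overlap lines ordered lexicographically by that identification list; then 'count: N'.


label-compatible node identifications between L(r1) and L(r2): 0~1, 1~1, 2~0, 2~2, 2~3, 3~0, 3~2, 3~3
0 of the induced correspondences are critical overlaps of r1 and r2.
count: 0


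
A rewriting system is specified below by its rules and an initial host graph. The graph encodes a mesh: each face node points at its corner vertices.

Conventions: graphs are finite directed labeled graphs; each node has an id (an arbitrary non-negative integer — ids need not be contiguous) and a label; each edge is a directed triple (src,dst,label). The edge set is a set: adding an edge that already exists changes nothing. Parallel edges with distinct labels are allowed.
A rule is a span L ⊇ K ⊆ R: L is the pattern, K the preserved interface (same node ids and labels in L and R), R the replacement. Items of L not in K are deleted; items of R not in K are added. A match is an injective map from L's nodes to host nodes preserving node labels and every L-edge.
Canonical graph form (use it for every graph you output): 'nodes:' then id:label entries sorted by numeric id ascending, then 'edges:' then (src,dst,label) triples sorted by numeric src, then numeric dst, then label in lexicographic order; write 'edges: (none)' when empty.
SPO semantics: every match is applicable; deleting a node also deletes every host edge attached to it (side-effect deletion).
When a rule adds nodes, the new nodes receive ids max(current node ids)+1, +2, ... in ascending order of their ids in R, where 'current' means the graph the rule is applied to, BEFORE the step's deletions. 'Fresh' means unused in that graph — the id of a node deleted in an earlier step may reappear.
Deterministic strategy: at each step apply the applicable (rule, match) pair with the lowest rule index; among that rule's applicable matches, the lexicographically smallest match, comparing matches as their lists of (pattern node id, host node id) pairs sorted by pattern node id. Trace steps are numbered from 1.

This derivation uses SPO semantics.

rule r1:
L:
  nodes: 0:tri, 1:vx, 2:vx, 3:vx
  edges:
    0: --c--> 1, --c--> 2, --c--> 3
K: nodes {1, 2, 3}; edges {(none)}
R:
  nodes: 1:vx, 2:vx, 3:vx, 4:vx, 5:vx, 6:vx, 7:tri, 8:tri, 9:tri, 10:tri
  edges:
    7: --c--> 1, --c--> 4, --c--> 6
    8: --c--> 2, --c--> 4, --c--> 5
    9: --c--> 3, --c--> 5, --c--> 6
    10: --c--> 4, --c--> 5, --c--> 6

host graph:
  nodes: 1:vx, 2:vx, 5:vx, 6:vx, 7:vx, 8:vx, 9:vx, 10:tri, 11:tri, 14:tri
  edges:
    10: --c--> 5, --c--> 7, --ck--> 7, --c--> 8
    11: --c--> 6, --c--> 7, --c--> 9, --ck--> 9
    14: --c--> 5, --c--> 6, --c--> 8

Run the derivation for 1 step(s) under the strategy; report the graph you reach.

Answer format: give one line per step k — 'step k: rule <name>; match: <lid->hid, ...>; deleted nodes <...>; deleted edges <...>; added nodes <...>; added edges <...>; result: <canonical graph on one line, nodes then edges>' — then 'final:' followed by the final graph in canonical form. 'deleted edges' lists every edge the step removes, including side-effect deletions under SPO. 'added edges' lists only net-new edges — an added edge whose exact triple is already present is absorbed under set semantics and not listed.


step 1: rule r1; match: 0->10, 1->5, 2->7, 3->8; deleted nodes 10; deleted edges (10,5,c); (10,7,c); (10,7,ck); (10,8,c); added nodes 15, 16, 17, 18, 19, 20, 21; added edges (18,5,c); (18,15,c); (18,17,c); (19,7,c); (19,15,c); (19,16,c); (20,8,c); (20,16,c); (20,17,c); (21,15,c); (21,16,c); (21,17,c); result: nodes: 1:vx, 2:vx, 5:vx, 6:vx, 7:vx, 8:vx, 9:vx, 11:tri, 14:tri, 15:vx, 16:vx, 17:vx, 18:tri, 19:tri, 20:tri, 21:tri edges: (11,6,c); (11,7,c); (11,9,c); (11,9,ck); (14,5,c); (14,6,c); (14,8,c); (18,5,c); (18,15,c); (18,17,c); (19,7,c); (19,15,c); (19,16,c); (20,8,c); (20,16,c); (20,17,c); (21,15,c); (21,16,c); (21,17,c)
final:
nodes: 1:vx, 2:vx, 5:vx, 6:vx, 7:vx, 8:vx, 9:vx, 11:tri, 14:tri, 15:vx, 16:vx, 17:vx, 18:tri, 19:tri, 20:tri, 21:tri
edges: (11,6,c); (11,7,c); (11,9,c); (11,9,ck); (14,5,c); (14,6,c); (14,8,c); (18,5,c); (18,15,c); (18,17,c); (19,7,c); (19,15,c); (19,16,c); (20,8,c); (20,16,c); (20,17,c); (21,15,c); (21,16,c); (21,17,c)


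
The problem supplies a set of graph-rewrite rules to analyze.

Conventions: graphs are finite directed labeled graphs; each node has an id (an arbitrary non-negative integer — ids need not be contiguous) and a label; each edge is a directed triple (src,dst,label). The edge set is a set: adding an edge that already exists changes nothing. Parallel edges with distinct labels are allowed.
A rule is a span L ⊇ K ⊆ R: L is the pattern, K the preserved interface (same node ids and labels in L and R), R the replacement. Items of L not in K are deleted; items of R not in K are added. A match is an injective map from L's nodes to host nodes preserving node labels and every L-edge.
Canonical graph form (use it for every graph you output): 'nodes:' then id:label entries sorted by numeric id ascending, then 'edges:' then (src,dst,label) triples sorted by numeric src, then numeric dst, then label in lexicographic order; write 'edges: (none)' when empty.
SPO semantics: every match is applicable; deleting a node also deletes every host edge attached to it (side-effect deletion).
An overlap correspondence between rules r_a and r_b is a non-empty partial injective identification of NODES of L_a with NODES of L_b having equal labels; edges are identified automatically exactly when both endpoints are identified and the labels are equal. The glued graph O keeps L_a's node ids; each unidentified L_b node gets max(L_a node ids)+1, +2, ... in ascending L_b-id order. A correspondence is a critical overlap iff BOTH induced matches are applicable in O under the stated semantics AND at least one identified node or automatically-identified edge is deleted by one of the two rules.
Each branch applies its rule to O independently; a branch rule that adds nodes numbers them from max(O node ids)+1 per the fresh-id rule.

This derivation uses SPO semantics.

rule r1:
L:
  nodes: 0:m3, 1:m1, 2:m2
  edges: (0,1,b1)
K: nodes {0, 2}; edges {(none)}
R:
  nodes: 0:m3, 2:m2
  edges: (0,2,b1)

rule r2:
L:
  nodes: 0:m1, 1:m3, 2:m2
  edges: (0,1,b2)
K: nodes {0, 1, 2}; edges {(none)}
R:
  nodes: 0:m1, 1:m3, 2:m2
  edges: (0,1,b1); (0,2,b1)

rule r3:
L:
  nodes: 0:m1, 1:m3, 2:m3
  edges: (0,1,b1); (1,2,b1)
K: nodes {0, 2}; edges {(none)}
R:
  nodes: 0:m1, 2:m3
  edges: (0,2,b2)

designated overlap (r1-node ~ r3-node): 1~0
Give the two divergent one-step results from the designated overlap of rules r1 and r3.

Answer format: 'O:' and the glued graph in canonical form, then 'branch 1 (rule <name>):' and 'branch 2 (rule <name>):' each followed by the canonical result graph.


O:
nodes: 0:m3, 1:m1, 2:m2, 3:m3, 4:m3
edges: (0,1,b1); (1,3,b1); (3,4,b1)
branch 1 (rule r1):
nodes: 0:m3, 2:m2, 3:m3, 4:m3
edges: (0,2,b1); (3,4,b1)
branch 2 (rule r3):
nodes: 0:m3, 1:m1, 2:m2, 4:m3
edges: (0,1,b1); (1,4,b2)


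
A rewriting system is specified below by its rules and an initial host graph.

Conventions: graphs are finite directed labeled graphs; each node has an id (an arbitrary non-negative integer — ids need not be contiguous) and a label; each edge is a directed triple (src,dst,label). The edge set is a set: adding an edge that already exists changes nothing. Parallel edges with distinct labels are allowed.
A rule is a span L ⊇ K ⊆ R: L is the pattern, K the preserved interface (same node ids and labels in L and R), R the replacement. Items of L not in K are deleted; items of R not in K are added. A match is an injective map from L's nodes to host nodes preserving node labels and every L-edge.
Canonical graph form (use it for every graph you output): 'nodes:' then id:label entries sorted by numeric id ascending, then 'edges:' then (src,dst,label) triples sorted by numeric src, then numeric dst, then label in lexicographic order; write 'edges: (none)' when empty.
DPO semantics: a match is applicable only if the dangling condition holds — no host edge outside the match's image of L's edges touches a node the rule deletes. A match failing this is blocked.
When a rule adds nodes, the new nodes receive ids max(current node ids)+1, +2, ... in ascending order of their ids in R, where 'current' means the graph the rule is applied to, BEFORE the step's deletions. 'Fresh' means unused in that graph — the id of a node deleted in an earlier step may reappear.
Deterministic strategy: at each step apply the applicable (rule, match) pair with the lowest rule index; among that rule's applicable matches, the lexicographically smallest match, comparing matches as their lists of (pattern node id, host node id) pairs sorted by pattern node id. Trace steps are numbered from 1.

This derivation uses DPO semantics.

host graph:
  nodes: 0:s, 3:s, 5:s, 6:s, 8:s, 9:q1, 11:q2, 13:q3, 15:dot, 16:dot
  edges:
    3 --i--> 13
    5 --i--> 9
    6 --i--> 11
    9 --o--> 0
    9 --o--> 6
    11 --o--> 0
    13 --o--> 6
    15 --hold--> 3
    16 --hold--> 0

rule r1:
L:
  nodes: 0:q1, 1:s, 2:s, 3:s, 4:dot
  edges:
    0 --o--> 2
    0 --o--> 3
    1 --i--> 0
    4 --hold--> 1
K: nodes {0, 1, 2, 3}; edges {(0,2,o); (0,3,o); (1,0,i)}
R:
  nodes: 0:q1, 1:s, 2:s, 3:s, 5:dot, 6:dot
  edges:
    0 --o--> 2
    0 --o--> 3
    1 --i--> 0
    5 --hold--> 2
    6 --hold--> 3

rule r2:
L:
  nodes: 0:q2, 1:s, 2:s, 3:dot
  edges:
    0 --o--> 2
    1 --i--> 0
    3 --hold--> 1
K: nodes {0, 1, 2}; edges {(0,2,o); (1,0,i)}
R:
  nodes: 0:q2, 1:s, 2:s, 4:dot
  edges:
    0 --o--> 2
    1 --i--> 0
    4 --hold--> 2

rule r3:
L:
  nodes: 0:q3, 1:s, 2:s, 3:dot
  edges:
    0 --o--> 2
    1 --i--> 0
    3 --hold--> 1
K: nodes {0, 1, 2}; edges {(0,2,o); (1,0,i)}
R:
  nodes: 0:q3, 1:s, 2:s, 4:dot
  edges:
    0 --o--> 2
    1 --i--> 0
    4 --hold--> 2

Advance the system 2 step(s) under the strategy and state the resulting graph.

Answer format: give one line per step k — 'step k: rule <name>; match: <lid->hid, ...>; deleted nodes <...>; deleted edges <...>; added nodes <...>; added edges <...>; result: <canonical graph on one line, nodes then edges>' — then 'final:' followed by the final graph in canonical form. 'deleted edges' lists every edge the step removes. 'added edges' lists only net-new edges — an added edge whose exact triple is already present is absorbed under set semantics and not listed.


step 1: rule r3; match: 0->13, 1->3, 2->6, 3->15; deleted nodes 15; deleted edges (15,3,hold); added nodes 17; added edges (17,6,hold); result: nodes: 0:s, 3:s, 5:s, 6:s, 8:s, 9:q1, 11:q2, 13:q3, 16:dot, 17:dot edges: (3,13,i); (5,9,i); (6,11,i); (9,0,o); (9,6,o); (11,0,o); (13,6,o); (16,0,hold); (17,6,hold)
step 2: rule r2; match: 0->11, 1->6, 2->0, 3->17; deleted nodes 17; deleted edges (17,6,hold); added nodes 18; added edges (18,0,hold); result: nodes: 0:s, 3:s, 5:s, 6:s, 8:s, 9:q1, 11:q2, 13:q3, 16:dot, 18:dot edges: (3,13,i); (5,9,i); (6,11,i); (9,0,o); (9,6,o); (11,0,o); (13,6,o); (16,0,hold); (18,0,hold)
final:
nodes: 0:s, 3:s, 5:s, 6:s, 8:s, 9:q1, 11:q2, 13:q3, 16:dot, 18:dot
edges: (3,13,i); (5,9,i); (6,11,i); (9,0,o); (9,6,o); (11,0,o); (13,6,o); (16,0,hold); (18,0,hold)
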